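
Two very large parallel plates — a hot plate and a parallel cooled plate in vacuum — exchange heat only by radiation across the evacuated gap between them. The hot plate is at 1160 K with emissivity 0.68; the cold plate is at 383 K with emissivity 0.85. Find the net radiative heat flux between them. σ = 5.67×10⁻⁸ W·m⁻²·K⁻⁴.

For two infinite grey parallel plates, q = σ(T₁⁴ − T₂⁴)/(1/ε₁ + 1/ε₂ − 1).
T₁⁴ − T₂⁴ = 1.811×10¹² − 2.152×10¹⁰ = 1.789×10¹² K⁴.
1/ε₁ + 1/ε₂ − 1 = 1.471 + 1.176 − 1 = 1.647.
q = 5.67×10⁻⁸ × 1.789×10¹² / 1.647.

q ≈ 61600 W/m²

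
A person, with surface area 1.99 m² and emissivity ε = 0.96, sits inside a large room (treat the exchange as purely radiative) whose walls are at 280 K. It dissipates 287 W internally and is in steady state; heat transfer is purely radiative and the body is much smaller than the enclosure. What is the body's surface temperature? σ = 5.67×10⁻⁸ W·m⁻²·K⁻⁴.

T ≈ 306 K

For a small grey body in a large enclosure, net radiated power = εσA(T⁴ − T_w⁴).
Steady state: P = εσA(T⁴ − T_w⁴) with A = 1.99 m².
T⁴ = P/(εσA) + T_w⁴ = 287/(0.96·5.67×10⁻⁸·1.990) + (280)⁴
    = 2.650×10⁹ + 6.147×10⁹ = 8.796×10⁹ K⁴.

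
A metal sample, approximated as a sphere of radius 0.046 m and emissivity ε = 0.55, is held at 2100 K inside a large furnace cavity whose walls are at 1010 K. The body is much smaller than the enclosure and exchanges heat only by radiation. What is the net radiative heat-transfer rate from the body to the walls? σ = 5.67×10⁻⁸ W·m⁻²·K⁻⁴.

For a small grey body in a large enclosure: P_net = εσA(T_body⁴ − T_wall⁴).
A = 4πr² = 0.02659 m²; T_body⁴ − T_wall⁴ = 1.945×10¹³ − 1.041×10¹² = 1.841×10¹³ K⁴.
|P_net| = 0.55·5.67×10⁻⁸·0.02659·1.841×10¹³.

P_net ≈ 15300 W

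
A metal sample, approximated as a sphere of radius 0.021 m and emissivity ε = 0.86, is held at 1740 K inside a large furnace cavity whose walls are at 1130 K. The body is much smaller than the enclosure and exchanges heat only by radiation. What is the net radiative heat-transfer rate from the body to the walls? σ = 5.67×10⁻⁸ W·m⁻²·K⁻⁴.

For a small grey body in a large enclosure: P_net = εσA(T_body⁴ − T_wall⁴).
A = 4πr² = 0.005542 m²; T_body⁴ − T_wall⁴ = 9.166×10¹² − 1.630×10¹² = 7.536×10¹² K⁴.
|P_net| = 0.86·5.67×10⁻⁸·0.005542·7.536×10¹².

P_net ≈ 2040 W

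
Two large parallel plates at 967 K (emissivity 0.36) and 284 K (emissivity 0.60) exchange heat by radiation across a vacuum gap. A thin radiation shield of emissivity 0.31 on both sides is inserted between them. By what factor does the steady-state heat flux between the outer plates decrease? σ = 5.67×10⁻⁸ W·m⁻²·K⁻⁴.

factor ≈ 2.58

Without shield: q₀ = σΔ(T⁴)/(1/ε₁+1/ε₂−1) with denominator 3.444.
With shield the two gaps are in series; the resistances add: (1/ε₁+1/ε_s−1)+(1/ε_s+1/ε₂−1) = 5.004+3.892 = 8.896.
Heat-flux ratio q₀/q = 8.896/3.444.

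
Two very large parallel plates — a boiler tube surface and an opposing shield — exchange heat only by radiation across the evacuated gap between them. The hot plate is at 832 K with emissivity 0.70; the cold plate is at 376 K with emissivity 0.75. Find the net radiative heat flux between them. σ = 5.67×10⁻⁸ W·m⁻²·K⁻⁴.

For two infinite grey parallel plates, q = σ(T₁⁴ − T₂⁴)/(1/ε₁ + 1/ε₂ − 1).
T₁⁴ − T₂⁴ = 4.792×10¹¹ − 1.999×10¹⁰ = 4.592×10¹¹ K⁴.
1/ε₁ + 1/ε₂ − 1 = 1.429 + 1.333 − 1 = 1.762.
q = 5.67×10⁻⁸ × 4.592×10¹¹ / 1.762.

q ≈ 14800 W/m²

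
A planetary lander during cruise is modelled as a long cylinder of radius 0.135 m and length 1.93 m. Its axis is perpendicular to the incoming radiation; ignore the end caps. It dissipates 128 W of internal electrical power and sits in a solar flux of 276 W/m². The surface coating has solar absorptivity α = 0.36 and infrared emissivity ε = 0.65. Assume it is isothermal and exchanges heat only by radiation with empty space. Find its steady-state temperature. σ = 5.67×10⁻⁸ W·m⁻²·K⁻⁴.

T ≈ 234 K

At steady state, absorbed solar power + internal power = radiated power.
Absorbed: α·S·A_cross = 0.36·276·0.5211 = 51.78 W (cross-section 2rL).
Total input = 51.78 + 128 = 179.8 W.
Radiated: εσ·A_surf·T⁴ with A_surf = 2πrL = 1.637 m².
T⁴ = 179.8/(0.65·5.67×10⁻⁸·1.637) = 2.980×10⁹ K⁴.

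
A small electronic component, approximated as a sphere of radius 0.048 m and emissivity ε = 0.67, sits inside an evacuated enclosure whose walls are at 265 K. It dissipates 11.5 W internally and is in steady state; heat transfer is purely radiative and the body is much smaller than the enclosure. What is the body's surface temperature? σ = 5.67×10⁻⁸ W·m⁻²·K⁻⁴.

T ≈ 352 K

For a small grey body in a large enclosure, net radiated power = εσA(T⁴ − T_w⁴).
Steady state: P = εσA(T⁴ − T_w⁴) with A = 4πr² = 0.02895 m².
T⁴ = P/(εσA) + T_w⁴ = 11.5/(0.67·5.67×10⁻⁸·0.02895) + (265)⁴
    = 1.046×10¹⁰ + 4.932×10⁹ = 1.539×10¹⁰ K⁴.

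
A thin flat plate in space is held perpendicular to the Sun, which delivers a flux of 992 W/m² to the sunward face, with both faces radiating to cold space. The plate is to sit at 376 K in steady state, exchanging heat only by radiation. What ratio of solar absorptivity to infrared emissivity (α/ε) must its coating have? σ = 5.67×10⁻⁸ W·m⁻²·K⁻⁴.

Balance: αS·A = εσ·2A·T⁴ ⇒ α/ε = 2σT⁴/S.
α/ε = 2·5.67×10⁻⁸·(376)⁴/992 = 2·5.67×10⁻⁸·1.999×10¹⁰/992.

α/ε ≈ 2.28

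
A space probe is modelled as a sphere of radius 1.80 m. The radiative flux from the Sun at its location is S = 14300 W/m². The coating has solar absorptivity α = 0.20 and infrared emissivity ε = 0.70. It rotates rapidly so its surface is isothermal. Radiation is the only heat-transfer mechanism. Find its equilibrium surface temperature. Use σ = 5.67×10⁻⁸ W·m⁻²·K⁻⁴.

At equilibrium, absorbed power = emitted power.
Absorbing cross-section = πr² = 10.18 m²; emitting surface = 4πr² = 40.72 m² (ratio 4).
αS·A_cross = εσ·A_surf·T⁴  ⇒  T⁴ = αS/(ε·4σ).
T⁴ = 0.200·14300/(0.70·4·5.67×10⁻⁸) = 1.801×10¹⁰ K⁴.
T = (1.801×10¹⁰)^(1/4).

T ≈ 366 K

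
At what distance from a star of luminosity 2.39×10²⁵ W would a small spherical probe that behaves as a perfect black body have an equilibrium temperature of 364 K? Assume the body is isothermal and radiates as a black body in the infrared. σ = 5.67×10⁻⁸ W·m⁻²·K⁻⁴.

For an isothermal black-emitting sphere, (1−a)S·πr² = σ·4πr²·T⁴ ⇒ S = 4σT⁴/(1−a).
S = 4·5.67×10⁻⁸·(364)⁴/1.00 = 3982 W/m².
Flux falls as S = L/(4πd²), so d = √(L/(4πS)) = √(2.39×10²⁵/(4π·3982)).

d ≈ 2.19×10¹⁰ m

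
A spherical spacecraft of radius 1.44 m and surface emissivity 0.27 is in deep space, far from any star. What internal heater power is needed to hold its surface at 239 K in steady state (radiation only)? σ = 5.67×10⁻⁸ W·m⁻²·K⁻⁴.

P ≈ 1300 W

P = εσ·4πr²·T⁴.
4πr² = 26.06 m²; T⁴ = 3.263×10⁹ K⁴.
P = 0.27·5.67×10⁻⁸·26.06·3.263×10⁹.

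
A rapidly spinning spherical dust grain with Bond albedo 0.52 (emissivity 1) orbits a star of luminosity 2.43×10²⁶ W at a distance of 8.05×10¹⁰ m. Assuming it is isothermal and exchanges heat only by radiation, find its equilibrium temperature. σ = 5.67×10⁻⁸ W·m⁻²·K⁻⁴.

First find the stellar flux at distance d: S = L/(4πd²) = 2.43×10²⁶/(4π·(8.05×10¹⁰)²) = 2984 W/m².
For an isothermal sphere, absorbed (1−a)S·πr² = emitted σ·4πr²·T⁴, so T⁴ = (1−a)S/(4σ).
T⁴ = 0.480·2984/(4·5.67×10⁻⁸) = 6.315×10⁹ K⁴.

T ≈ 282 K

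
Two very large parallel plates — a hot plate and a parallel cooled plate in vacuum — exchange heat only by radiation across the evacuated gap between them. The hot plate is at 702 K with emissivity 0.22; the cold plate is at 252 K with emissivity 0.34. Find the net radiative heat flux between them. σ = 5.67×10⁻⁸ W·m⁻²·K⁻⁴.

For two infinite grey parallel plates, q = σ(T₁⁴ − T₂⁴)/(1/ε₁ + 1/ε₂ − 1).
T₁⁴ − T₂⁴ = 2.429×10¹¹ − 4.033×10⁹ = 2.388×10¹¹ K⁴.
1/ε₁ + 1/ε₂ − 1 = 4.545 + 2.941 − 1 = 6.487.
q = 5.67×10⁻⁸ × 2.388×10¹¹ / 6.487.

q ≈ 2090 W/m²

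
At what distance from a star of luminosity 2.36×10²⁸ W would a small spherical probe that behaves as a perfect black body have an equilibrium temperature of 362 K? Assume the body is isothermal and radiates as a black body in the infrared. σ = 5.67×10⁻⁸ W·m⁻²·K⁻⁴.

d ≈ 6.94×10¹¹ m

For an isothermal black-emitting sphere, (1−a)S·πr² = σ·4πr²·T⁴ ⇒ S = 4σT⁴/(1−a).
S = 4·5.67×10⁻⁸·(362)⁴/1.00 = 3895 W/m².
Flux falls as S = L/(4πd²), so d = √(L/(4πS)) = √(2.36×10²⁸/(4π·3895)).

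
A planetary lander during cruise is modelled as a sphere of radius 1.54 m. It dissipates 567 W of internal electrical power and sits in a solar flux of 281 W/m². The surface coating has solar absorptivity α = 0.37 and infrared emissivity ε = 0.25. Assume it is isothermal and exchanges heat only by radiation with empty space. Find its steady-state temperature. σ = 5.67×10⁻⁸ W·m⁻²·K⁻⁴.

At steady state, absorbed solar power + internal power = radiated power.
Absorbed: α·S·A_cross = 0.37·281·7.451 = 774.6 W (cross-section πr²).
Total input = 774.6 + 567 = 1342 W.
Radiated: εσ·A_surf·T⁴ with A_surf = 4πr² = 29.80 m².
T⁴ = 1342/(0.25·5.67×10⁻⁸·29.80) = 3.176×10⁹ K⁴.

T ≈ 237 K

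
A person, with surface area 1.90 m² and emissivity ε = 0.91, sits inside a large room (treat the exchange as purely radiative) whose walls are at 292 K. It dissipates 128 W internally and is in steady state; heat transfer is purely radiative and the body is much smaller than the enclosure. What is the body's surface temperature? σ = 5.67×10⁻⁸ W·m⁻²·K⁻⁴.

For a small grey body in a large enclosure, net radiated power = εσA(T⁴ − T_w⁴).
Steady state: P = εσA(T⁴ − T_w⁴) with A = 1.90 m².
T⁴ = P/(εσA) + T_w⁴ = 128/(0.91·5.67×10⁻⁸·1.900) + (292)⁴
    = 1.306×10⁹ + 7.270×10⁹ = 8.576×10⁹ K⁴.

T ≈ 304 K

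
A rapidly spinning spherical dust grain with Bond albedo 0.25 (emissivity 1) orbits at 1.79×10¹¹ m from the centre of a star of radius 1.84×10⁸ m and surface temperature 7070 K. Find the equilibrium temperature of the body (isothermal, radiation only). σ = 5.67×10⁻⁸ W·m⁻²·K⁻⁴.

T ≈ 149 K

The star's surface emits σT_*⁴; at distance d the flux is S = σT_*⁴(R_*/d)².
S = 5.67×10⁻⁸·(7070)⁴·(1.84×10⁸/1.79×10¹¹)² = 149.7 W/m².
For an isothermal sphere T⁴ = (1−a)S/(4σ) = 4.950×10⁸ K⁴.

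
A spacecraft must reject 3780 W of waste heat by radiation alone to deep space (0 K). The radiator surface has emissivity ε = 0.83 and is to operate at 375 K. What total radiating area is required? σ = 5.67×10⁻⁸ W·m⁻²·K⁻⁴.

P = εσA T⁴ ⇒ A = P/(εσT⁴).
T⁴ = 1.978×10¹⁰ K⁴.
A = 3780/(0.83 × 5.67×10⁻⁸ × 1.978×10¹⁰).

A ≈ 4.06 m²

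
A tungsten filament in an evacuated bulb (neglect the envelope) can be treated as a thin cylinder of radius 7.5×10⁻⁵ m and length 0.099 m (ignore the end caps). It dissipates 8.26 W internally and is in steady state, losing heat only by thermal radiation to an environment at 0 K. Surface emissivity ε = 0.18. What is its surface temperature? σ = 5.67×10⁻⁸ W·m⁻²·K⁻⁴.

T ≈ 2040 K

Steady state: internal power = radiated power, P = εσA T⁴.
Radiating area A = 2πrL = 4.665×10⁻⁵ m².
T⁴ = P/(εσA) = 8.26/(0.18·5.67×10⁻⁸·4.665×10⁻⁵) = 1.735×10¹³ K⁴.
T = (1.735×10¹³)^(1/4).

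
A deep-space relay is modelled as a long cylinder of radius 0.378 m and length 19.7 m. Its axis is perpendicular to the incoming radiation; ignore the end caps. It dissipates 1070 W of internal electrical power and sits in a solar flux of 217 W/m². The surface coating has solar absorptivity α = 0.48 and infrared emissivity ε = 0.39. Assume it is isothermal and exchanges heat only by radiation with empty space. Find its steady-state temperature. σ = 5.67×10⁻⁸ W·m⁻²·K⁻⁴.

At steady state, absorbed solar power + internal power = radiated power.
Absorbed: α·S·A_cross = 0.48·217·14.89 = 1551 W (cross-section 2rL).
Total input = 1551 + 1070 = 2621 W.
Radiated: εσ·A_surf·T⁴ with A_surf = 2πrL = 46.79 m².
T⁴ = 2621/(0.39·5.67×10⁻⁸·46.79) = 2.534×10⁹ K⁴.

T ≈ 224 K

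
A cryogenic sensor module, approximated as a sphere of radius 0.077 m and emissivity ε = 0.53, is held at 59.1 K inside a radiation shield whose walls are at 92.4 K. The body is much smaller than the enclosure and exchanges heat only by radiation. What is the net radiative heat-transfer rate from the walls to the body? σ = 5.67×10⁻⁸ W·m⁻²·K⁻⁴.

For a small grey body in a large enclosure: P_net = εσA(T_body⁴ − T_wall⁴).
A = 4πr² = 0.07451 m²; T_body⁴ − T_wall⁴ = 1.220×10⁷ − 7.289×10⁷ = -6.069×10⁷ K⁴.
|P_net| = 0.53·5.67×10⁻⁸·0.07451·6.069×10⁷.

P_net ≈ 0.136 W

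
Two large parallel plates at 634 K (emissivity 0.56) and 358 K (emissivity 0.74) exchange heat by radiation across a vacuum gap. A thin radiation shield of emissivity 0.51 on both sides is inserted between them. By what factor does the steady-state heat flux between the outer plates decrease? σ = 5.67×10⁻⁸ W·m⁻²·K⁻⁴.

factor ≈ 2.37

Without shield: q₀ = σΔ(T⁴)/(1/ε₁+1/ε₂−1) with denominator 2.137.
With shield the two gaps are in series; the resistances add: (1/ε₁+1/ε_s−1)+(1/ε_s+1/ε₂−1) = 2.746+2.312 = 5.059.
Heat-flux ratio q₀/q = 5.059/2.137.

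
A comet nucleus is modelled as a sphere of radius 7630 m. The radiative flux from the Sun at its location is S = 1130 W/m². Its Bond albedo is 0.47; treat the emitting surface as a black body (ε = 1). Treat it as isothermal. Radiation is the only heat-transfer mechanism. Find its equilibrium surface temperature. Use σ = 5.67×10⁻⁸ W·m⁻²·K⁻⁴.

At equilibrium, absorbed power = emitted power.
Absorbing cross-section = πr² = 1.829×10⁸ m²; emitting surface = 4πr² = 7.316×10⁸ m² (ratio 4).
(1−a)S·A_cross = εσ·A_surf·T⁴  ⇒  T⁴ = (1−a)S/(4σ).
T⁴ = 0.530·1130/(4·5.67×10⁻⁸) = 2.641×10⁹ K⁴.
T = (2.641×10⁹)^(1/4).

T ≈ 227 K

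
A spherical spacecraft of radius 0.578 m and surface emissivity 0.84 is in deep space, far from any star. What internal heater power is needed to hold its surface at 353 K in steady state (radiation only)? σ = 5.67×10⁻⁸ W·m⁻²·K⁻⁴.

P ≈ 3100 W

P = εσ·4πr²·T⁴.
4πr² = 4.198 m²; T⁴ = 1.553×10¹⁰ K⁴.
P = 0.84·5.67×10⁻⁸·4.198·1.553×10¹⁰.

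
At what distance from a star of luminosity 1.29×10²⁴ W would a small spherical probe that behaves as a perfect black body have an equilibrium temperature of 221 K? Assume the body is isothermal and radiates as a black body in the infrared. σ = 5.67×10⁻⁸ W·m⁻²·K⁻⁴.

For an isothermal black-emitting sphere, (1−a)S·πr² = σ·4πr²·T⁴ ⇒ S = 4σT⁴/(1−a).
S = 4·5.67×10⁻⁸·(221)⁴/1.00 = 541.0 W/m².
Flux falls as S = L/(4πd²), so d = √(L/(4πS)) = √(1.29×10²⁴/(4π·541.0)).

d ≈ 1.38×10¹⁰ m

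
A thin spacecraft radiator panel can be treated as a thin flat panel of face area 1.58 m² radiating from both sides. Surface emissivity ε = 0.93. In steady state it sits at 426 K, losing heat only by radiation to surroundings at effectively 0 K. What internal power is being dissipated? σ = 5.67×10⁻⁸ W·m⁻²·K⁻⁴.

P ≈ 5490 W

Steady state: P = εσA T⁴.
A = 2·1.58 = 3.160 m²; T⁴ = (426)⁴ = 3.293×10¹⁰ K⁴.
P = 0.93 × 5.67×10⁻⁸ × 3.160 × 3.293×10¹⁰.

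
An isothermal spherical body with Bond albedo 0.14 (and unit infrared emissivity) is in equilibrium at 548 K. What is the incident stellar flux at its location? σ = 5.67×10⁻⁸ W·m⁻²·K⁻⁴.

S ≈ 23800 W/m²

(1−a)S·πr² = σ·4πr²·T⁴ ⇒ S = 4σT⁴/(1−a).
S = 4·5.67×10⁻⁸·9.018×10¹⁰/0.860.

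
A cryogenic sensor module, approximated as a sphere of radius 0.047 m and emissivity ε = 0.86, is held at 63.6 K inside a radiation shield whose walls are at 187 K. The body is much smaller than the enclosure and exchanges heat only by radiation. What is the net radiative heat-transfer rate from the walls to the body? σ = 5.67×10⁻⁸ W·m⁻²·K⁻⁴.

P_net ≈ 1.63 W

For a small grey body in a large enclosure: P_net = εσA(T_body⁴ − T_wall⁴).
A = 4πr² = 0.02776 m²; T_body⁴ − T_wall⁴ = 1.636×10⁷ − 1.223×10⁹ = -1.206×10⁹ K⁴.
|P_net| = 0.86·5.67×10⁻⁸·0.02776·1.206×10⁹.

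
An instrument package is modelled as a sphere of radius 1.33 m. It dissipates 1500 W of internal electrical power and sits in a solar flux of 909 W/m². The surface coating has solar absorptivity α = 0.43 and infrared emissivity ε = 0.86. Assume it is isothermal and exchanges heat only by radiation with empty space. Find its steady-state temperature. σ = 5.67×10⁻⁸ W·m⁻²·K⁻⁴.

At steady state, absorbed solar power + internal power = radiated power.
Absorbed: α·S·A_cross = 0.43·909·5.557 = 2172 W (cross-section πr²).
Total input = 2172 + 1500 = 3672 W.
Radiated: εσ·A_surf·T⁴ with A_surf = 4πr² = 22.23 m².
T⁴ = 3672/(0.86·5.67×10⁻⁸·22.23) = 3.388×10⁹ K⁴.

T ≈ 241 K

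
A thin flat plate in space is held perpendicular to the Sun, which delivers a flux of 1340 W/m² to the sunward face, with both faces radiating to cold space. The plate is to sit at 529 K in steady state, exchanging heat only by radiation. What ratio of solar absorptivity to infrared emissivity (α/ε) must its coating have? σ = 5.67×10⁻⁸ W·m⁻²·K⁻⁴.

α/ε ≈ 6.63

Balance: αS·A = εσ·2A·T⁴ ⇒ α/ε = 2σT⁴/S.
α/ε = 2·5.67×10⁻⁸·(529)⁴/1340 = 2·5.67×10⁻⁸·7.831×10¹⁰/1340.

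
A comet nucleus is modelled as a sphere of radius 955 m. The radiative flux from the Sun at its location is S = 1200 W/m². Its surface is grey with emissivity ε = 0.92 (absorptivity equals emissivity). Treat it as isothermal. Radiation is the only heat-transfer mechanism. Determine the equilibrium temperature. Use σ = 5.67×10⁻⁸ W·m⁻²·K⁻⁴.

At equilibrium, absorbed power = emitted power.
Absorbing cross-section = πr² = 2.865×10⁶ m²; emitting surface = 4πr² = 1.146×10⁷ m² (ratio 4).
εS·A_cross = εσ·A_surf·T⁴  ⇒  T⁴ = S/(4σ)   (ε cancels).
T⁴ = 1200/(4·5.67×10⁻⁸) = 5.291×10⁹ K⁴.
T = (5.291×10⁹)^(1/4).

T ≈ 270 K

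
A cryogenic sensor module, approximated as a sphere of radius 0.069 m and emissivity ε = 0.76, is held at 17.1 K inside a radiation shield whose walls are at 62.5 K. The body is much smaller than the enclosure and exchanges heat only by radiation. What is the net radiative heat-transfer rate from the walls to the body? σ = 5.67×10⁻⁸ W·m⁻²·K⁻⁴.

For a small grey body in a large enclosure: P_net = εσA(T_body⁴ − T_wall⁴).
A = 4πr² = 0.05983 m²; T_body⁴ − T_wall⁴ = 85500 − 1.526×10⁷ = -1.517×10⁷ K⁴.
|P_net| = 0.76·5.67×10⁻⁸·0.05983·1.517×10⁷.

P_net ≈ 0.0391 W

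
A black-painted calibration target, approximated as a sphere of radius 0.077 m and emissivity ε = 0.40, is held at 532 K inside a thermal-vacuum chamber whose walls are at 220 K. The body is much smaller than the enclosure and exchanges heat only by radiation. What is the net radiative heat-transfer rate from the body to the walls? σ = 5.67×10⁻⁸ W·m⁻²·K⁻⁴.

For a small grey body in a large enclosure: P_net = εσA(T_body⁴ − T_wall⁴).
A = 4πr² = 0.07451 m²; T_body⁴ − T_wall⁴ = 8.010×10¹⁰ − 2.343×10⁹ = 7.776×10¹⁰ K⁴.
|P_net| = 0.40·5.67×10⁻⁸·0.07451·7.776×10¹⁰.

P_net ≈ 131 W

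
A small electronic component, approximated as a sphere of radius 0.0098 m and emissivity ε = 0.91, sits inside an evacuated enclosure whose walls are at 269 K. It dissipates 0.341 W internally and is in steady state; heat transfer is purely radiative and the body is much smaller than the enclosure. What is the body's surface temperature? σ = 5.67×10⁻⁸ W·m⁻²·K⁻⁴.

T ≈ 322 K

For a small grey body in a large enclosure, net radiated power = εσA(T⁴ − T_w⁴).
Steady state: P = εσA(T⁴ − T_w⁴) with A = 4πr² = 0.001207 m².
T⁴ = P/(εσA) + T_w⁴ = 0.341/(0.91·5.67×10⁻⁸·0.001207) + (269)⁴
    = 5.476×10⁹ + 5.236×10⁹ = 1.071×10¹⁰ K⁴.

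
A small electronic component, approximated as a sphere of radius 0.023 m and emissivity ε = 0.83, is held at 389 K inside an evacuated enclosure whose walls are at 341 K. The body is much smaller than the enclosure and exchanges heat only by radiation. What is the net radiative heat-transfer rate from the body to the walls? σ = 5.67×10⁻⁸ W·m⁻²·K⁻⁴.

For a small grey body in a large enclosure: P_net = εσA(T_body⁴ − T_wall⁴).
A = 4πr² = 0.006648 m²; T_body⁴ − T_wall⁴ = 2.290×10¹⁰ − 1.352×10¹⁰ = 9.377×10⁹ K⁴.
|P_net| = 0.83·5.67×10⁻⁸·0.006648·9.377×10⁹.

P_net ≈ 2.93 W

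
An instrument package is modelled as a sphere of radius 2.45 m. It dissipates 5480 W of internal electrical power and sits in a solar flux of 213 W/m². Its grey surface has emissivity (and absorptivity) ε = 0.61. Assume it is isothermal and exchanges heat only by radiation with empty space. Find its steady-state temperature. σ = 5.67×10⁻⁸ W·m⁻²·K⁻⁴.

T ≈ 235 K

At steady state, absorbed solar power + internal power = radiated power.
Absorbed: α·S·A_cross = 0.61·213·18.86 = 2450 W (cross-section πr²).
Total input = 2450 + 5480 = 7930 W.
Radiated: εσ·A_surf·T⁴ with A_surf = 4πr² = 75.43 m².
T⁴ = 7930/(0.61·5.67×10⁻⁸·75.43) = 3.040×10⁹ K⁴.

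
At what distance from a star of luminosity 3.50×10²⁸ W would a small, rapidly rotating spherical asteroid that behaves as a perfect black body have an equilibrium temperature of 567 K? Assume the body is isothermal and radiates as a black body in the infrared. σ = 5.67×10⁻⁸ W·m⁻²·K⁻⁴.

For an isothermal black-emitting sphere, (1−a)S·πr² = σ·4πr²·T⁴ ⇒ S = 4σT⁴/(1−a).
S = 4·5.67×10⁻⁸·(567)⁴/1.00 = 23440 W/m².
Flux falls as S = L/(4πd²), so d = √(L/(4πS)) = √(3.50×10²⁸/(4π·23440)).

d ≈ 3.45×10¹¹ m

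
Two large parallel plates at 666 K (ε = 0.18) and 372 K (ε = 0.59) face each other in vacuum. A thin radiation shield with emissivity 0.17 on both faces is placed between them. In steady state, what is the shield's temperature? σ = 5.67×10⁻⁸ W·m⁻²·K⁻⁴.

T_s ≈ 544 K

In steady state the net flux on the hot side equals that on the cold side.
σ(T₁⁴−T_s⁴)/D₁ = σ(T_s⁴−T₂⁴)/D₂, with D₁ = 1/ε₁+1/ε_s−1 = 10.44, D₂ = 1/ε_s+1/ε₂−1 = 6.577.
Solve for T_s⁴: T_s⁴ = (D₂·T₁⁴ + D₁·T₂⁴)/(D₁+D₂) = 8.780×10¹⁰ K⁴.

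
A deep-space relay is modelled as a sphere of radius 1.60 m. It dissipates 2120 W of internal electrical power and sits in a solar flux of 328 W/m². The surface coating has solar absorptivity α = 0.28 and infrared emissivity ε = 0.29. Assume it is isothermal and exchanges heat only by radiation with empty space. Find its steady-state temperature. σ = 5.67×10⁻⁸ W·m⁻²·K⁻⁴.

At steady state, absorbed solar power + internal power = radiated power.
Absorbed: α·S·A_cross = 0.28·328·8.042 = 738.6 W (cross-section πr²).
Total input = 738.6 + 2120 = 2859 W.
Radiated: εσ·A_surf·T⁴ with A_surf = 4πr² = 32.17 m².
T⁴ = 2859/(0.29·5.67×10⁻⁸·32.17) = 5.404×10⁹ K⁴.

T ≈ 271 K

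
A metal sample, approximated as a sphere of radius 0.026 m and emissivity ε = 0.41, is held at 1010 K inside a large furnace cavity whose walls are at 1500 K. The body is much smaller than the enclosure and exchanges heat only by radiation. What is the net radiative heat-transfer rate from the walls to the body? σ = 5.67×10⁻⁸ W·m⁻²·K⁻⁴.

For a small grey body in a large enclosure: P_net = εσA(T_body⁴ − T_wall⁴).
A = 4πr² = 0.008495 m²; T_body⁴ − T_wall⁴ = 1.041×10¹² − 5.062×10¹² = -4.022×10¹² K⁴.
|P_net| = 0.41·5.67×10⁻⁸·0.008495·4.022×10¹².

P_net ≈ 794 W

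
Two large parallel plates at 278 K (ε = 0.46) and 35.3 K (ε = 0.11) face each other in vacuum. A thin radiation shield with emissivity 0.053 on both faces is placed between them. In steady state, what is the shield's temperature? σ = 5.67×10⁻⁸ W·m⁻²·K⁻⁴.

In steady state the net flux on the hot side equals that on the cold side.
σ(T₁⁴−T_s⁴)/D₁ = σ(T_s⁴−T₂⁴)/D₂, with D₁ = 1/ε₁+1/ε_s−1 = 20.04, D₂ = 1/ε_s+1/ε₂−1 = 26.96.
Solve for T_s⁴: T_s⁴ = (D₂·T₁⁴ + D₁·T₂⁴)/(D₁+D₂) = 3.427×10⁹ K⁴.

T_s ≈ 242 K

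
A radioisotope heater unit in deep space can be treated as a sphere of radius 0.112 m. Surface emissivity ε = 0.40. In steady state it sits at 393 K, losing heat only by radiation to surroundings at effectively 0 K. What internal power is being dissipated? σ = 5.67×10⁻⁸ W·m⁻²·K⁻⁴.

Steady state: P = εσA T⁴.
A = 4πr² = 0.1576 m²; T⁴ = (393)⁴ = 2.385×10¹⁰ K⁴.
P = 0.40 × 5.67×10⁻⁸ × 0.1576 × 2.385×10¹⁰.

P ≈ 85.3 W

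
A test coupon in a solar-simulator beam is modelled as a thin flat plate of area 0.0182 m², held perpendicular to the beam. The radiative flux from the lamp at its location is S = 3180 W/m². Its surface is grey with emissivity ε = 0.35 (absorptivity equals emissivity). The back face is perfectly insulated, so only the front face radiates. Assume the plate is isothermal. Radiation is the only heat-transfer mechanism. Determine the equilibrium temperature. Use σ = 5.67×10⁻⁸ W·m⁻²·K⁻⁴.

At equilibrium, absorbed power = emitted power.
Absorbing cross-section = A = 0.01820 m²; emitting surface = A = 0.01820 m² (ratio 1).
εS·A_cross = εσ·A_surf·T⁴  ⇒  T⁴ = S/(1σ)   (ε cancels).
T⁴ = 3180/(1·5.67×10⁻⁸) = 5.608×10¹⁰ K⁴.
T = (5.608×10¹⁰)^(1/4).

T ≈ 487 K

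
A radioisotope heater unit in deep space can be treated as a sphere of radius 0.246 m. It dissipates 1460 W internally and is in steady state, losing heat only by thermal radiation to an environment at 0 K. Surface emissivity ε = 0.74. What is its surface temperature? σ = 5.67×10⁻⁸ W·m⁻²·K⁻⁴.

Steady state: internal power = radiated power, P = εσA T⁴.
Radiating area A = 4πr² = 0.7605 m².
T⁴ = P/(εσA) = 1460/(0.74·5.67×10⁻⁸·0.7605) = 4.576×10¹⁰ K⁴.
T = (4.576×10¹⁰)^(1/4).

T ≈ 463 K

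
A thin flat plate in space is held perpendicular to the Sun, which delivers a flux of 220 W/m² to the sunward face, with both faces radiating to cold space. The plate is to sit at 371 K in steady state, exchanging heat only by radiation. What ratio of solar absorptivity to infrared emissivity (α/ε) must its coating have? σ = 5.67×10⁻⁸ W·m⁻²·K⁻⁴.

α/ε ≈ 9.77

Balance: αS·A = εσ·2A·T⁴ ⇒ α/ε = 2σT⁴/S.
α/ε = 2·5.67×10⁻⁸·(371)⁴/220 = 2·5.67×10⁻⁸·1.895×10¹⁰/220.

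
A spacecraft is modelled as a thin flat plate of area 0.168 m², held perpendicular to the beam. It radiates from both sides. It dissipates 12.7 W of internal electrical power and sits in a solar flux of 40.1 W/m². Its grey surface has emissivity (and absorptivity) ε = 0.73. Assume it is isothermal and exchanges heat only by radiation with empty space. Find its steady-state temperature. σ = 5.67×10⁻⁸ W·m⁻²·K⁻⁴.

T ≈ 189 K

At steady state, absorbed solar power + internal power = radiated power.
Absorbed: α·S·A_cross = 0.73·40.1·0.1680 = 4.918 W (cross-section A).
Total input = 4.918 + 12.7 = 17.62 W.
Radiated: εσ·A_surf·T⁴ with A_surf = 2A = 0.3360 m².
T⁴ = 17.62/(0.73·5.67×10⁻⁸·0.3360) = 1.267×10⁹ K⁴.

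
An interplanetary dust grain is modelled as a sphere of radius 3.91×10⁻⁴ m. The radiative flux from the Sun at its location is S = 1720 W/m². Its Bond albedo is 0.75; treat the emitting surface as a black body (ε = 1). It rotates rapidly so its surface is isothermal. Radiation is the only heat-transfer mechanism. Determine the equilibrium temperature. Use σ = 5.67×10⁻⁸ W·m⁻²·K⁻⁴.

At equilibrium, absorbed power = emitted power.
Absorbing cross-section = πr² = 4.803×10⁻⁷ m²; emitting surface = 4πr² = 1.921×10⁻⁶ m² (ratio 4).
(1−a)S·A_cross = εσ·A_surf·T⁴  ⇒  T⁴ = (1−a)S/(4σ).
T⁴ = 0.250·1720/(4·5.67×10⁻⁸) = 1.896×10⁹ K⁴.
T = (1.896×10⁹)^(1/4).

T ≈ 209 K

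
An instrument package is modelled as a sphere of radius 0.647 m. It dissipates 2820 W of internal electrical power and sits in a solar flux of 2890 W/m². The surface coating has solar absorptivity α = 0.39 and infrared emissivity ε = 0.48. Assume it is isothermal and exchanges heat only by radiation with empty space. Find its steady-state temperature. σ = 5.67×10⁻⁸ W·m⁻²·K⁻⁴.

T ≈ 416 K

At steady state, absorbed solar power + internal power = radiated power.
Absorbed: α·S·A_cross = 0.39·2890·1.315 = 1482 W (cross-section πr²).
Total input = 1482 + 2820 = 4302 W.
Radiated: εσ·A_surf·T⁴ with A_surf = 4πr² = 5.260 m².
T⁴ = 4302/(0.48·5.67×10⁻⁸·5.260) = 3.005×10¹⁰ K⁴.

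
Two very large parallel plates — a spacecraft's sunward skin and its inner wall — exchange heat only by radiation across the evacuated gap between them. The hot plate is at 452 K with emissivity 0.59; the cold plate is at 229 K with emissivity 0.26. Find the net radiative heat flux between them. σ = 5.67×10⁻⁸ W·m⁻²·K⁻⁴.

q ≈ 487 W/m²

For two infinite grey parallel plates, q = σ(T₁⁴ − T₂⁴)/(1/ε₁ + 1/ε₂ − 1).
T₁⁴ − T₂⁴ = 4.174×10¹⁰ − 2.750×10⁹ = 3.899×10¹⁰ K⁴.
1/ε₁ + 1/ε₂ − 1 = 1.695 + 3.846 − 1 = 4.541.
q = 5.67×10⁻⁸ × 3.899×10¹⁰ / 4.541.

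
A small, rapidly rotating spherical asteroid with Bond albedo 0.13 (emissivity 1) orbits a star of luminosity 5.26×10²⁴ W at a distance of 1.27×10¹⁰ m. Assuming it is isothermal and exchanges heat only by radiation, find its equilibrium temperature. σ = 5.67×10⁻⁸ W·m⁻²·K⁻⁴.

T ≈ 316 K

First find the stellar flux at distance d: S = L/(4πd²) = 5.26×10²⁴/(4π·(1.27×10¹⁰)²) = 2595 W/m².
For an isothermal sphere, absorbed (1−a)S·πr² = emitted σ·4πr²·T⁴, so T⁴ = (1−a)S/(4σ).
T⁴ = 0.870·2595/(4·5.67×10⁻⁸) = 9.955×10⁹ K⁴.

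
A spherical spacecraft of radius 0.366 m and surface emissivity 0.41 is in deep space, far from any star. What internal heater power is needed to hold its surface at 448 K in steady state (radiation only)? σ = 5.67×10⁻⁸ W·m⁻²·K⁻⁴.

P ≈ 1580 W

P = εσ·4πr²·T⁴.
4πr² = 1.683 m²; T⁴ = 4.028×10¹⁰ K⁴.
P = 0.41·5.67×10⁻⁸·1.683·4.028×10¹⁰.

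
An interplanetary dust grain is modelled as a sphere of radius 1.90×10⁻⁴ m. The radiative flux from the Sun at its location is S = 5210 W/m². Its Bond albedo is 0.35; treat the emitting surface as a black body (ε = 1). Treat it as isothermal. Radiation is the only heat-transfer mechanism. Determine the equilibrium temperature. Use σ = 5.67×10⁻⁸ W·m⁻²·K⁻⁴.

At equilibrium, absorbed power = emitted power.
Absorbing cross-section = πr² = 1.134×10⁻⁷ m²; emitting surface = 4πr² = 4.536×10⁻⁷ m² (ratio 4).
(1−a)S·A_cross = εσ·A_surf·T⁴  ⇒  T⁴ = (1−a)S/(4σ).
T⁴ = 0.650·5210/(4·5.67×10⁻⁸) = 1.493×10¹⁰ K⁴.
T = (1.493×10¹⁰)^(1/4).

T ≈ 350 K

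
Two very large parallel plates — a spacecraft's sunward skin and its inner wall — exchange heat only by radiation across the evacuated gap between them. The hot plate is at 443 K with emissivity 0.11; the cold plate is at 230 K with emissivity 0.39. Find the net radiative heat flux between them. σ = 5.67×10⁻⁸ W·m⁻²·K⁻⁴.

For two infinite grey parallel plates, q = σ(T₁⁴ − T₂⁴)/(1/ε₁ + 1/ε₂ − 1).
T₁⁴ − T₂⁴ = 3.851×10¹⁰ − 2.798×10⁹ = 3.572×10¹⁰ K⁴.
1/ε₁ + 1/ε₂ − 1 = 9.091 + 2.564 − 1 = 10.66.
q = 5.67×10⁻⁸ × 3.572×10¹⁰ / 10.66.

q ≈ 190 W/m²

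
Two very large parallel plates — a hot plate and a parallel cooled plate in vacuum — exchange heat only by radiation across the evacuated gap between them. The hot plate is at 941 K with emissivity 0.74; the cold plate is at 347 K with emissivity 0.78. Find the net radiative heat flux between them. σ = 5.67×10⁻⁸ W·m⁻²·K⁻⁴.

For two infinite grey parallel plates, q = σ(T₁⁴ − T₂⁴)/(1/ε₁ + 1/ε₂ − 1).
T₁⁴ − T₂⁴ = 7.841×10¹¹ − 1.450×10¹⁰ = 7.696×10¹¹ K⁴.
1/ε₁ + 1/ε₂ − 1 = 1.351 + 1.282 − 1 = 1.633.
q = 5.67×10⁻⁸ × 7.696×10¹¹ / 1.633.

q ≈ 26700 W/m²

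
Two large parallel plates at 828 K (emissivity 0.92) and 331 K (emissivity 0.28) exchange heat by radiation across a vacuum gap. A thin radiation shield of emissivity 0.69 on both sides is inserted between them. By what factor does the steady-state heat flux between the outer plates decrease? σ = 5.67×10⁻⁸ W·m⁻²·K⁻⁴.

Without shield: q₀ = σΔ(T⁴)/(1/ε₁+1/ε₂−1) with denominator 3.658.
With shield the two gaps are in series; the resistances add: (1/ε₁+1/ε_s−1)+(1/ε_s+1/ε₂−1) = 1.536+4.021 = 5.557.
Heat-flux ratio q₀/q = 5.557/3.658.

factor ≈ 1.52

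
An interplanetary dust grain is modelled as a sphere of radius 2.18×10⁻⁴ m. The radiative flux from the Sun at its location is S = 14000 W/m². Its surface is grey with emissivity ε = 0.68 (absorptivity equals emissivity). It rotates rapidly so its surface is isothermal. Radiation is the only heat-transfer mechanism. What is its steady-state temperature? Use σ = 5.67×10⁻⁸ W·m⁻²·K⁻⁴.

T ≈ 498 K

At equilibrium, absorbed power = emitted power.
Absorbing cross-section = πr² = 1.493×10⁻⁷ m²; emitting surface = 4πr² = 5.972×10⁻⁷ m² (ratio 4).
εS·A_cross = εσ·A_surf·T⁴  ⇒  T⁴ = S/(4σ)   (ε cancels).
T⁴ = 14000/(4·5.67×10⁻⁸) = 6.173×10¹⁰ K⁴.
T = (6.173×10¹⁰)^(1/4).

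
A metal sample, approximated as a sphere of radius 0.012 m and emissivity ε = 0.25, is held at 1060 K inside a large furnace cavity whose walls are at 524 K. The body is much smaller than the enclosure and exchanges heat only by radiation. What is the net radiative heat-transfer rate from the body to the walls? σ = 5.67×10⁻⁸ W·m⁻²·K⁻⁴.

For a small grey body in a large enclosure: P_net = εσA(T_body⁴ − T_wall⁴).
A = 4πr² = 0.001810 m²; T_body⁴ − T_wall⁴ = 1.262×10¹² − 7.539×10¹⁰ = 1.187×10¹² K⁴.
|P_net| = 0.25·5.67×10⁻⁸·0.001810·1.187×10¹².

P_net ≈ 30.4 W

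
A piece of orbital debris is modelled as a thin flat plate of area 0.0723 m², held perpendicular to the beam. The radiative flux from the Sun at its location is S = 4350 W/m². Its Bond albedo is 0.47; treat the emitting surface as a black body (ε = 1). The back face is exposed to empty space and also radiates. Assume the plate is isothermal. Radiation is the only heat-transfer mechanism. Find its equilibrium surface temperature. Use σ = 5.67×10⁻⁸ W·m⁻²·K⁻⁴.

At equilibrium, absorbed power = emitted power.
Absorbing cross-section = A = 0.07230 m²; emitting surface = 2A = 0.1446 m² (ratio 2).
(1−a)S·A_cross = εσ·A_surf·T⁴  ⇒  T⁴ = (1−a)S/(2σ).
T⁴ = 0.530·4350/(2·5.67×10⁻⁸) = 2.033×10¹⁰ K⁴.
T = (2.033×10¹⁰)^(1/4).

T ≈ 378 K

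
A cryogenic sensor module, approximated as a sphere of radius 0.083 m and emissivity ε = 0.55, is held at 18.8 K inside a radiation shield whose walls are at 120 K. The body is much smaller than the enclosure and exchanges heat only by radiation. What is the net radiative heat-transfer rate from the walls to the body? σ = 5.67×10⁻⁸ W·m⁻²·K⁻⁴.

P_net ≈ 0.559 W

For a small grey body in a large enclosure: P_net = εσA(T_body⁴ − T_wall⁴).
A = 4πr² = 0.08657 m²; T_body⁴ − T_wall⁴ = 1.249×10⁵ − 2.074×10⁸ = -2.072×10⁸ K⁴.
|P_net| = 0.55·5.67×10⁻⁸·0.08657·2.072×10⁸.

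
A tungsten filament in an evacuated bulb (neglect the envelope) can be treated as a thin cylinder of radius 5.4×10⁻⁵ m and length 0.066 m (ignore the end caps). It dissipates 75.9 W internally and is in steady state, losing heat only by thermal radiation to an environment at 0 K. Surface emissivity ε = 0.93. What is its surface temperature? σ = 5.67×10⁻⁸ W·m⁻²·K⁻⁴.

T ≈ 2830 K

Steady state: internal power = radiated power, P = εσA T⁴.
Radiating area A = 2πrL = 2.239×10⁻⁵ m².
T⁴ = P/(εσA) = 75.9/(0.93·5.67×10⁻⁸·2.239×10⁻⁵) = 6.428×10¹³ K⁴.
T = (6.428×10¹³)^(1/4).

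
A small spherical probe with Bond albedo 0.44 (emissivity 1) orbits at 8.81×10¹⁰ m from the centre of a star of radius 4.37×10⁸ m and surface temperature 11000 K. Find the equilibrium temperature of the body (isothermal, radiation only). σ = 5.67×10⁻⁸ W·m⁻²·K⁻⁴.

T ≈ 474 K

The star's surface emits σT_*⁴; at distance d the flux is S = σT_*⁴(R_*/d)².
S = 5.67×10⁻⁸·(11000)⁴·(4.37×10⁸/8.81×10¹⁰)² = 20430 W/m².
For an isothermal sphere T⁴ = (1−a)S/(4σ) = 5.043×10¹⁰ K⁴.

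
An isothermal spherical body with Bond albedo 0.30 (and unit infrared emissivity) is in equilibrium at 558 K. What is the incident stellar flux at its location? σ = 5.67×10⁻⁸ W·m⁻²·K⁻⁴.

S ≈ 31400 W/m²

(1−a)S·πr² = σ·4πr²·T⁴ ⇒ S = 4σT⁴/(1−a).
S = 4·5.67×10⁻⁸·9.695×10¹⁰/0.700.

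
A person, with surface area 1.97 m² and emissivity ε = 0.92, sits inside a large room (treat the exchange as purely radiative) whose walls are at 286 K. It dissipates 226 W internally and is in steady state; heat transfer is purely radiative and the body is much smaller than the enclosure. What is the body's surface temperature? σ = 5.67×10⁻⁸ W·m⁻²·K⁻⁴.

For a small grey body in a large enclosure, net radiated power = εσA(T⁴ − T_w⁴).
Steady state: P = εσA(T⁴ − T_w⁴) with A = 1.97 m².
T⁴ = P/(εσA) + T_w⁴ = 226/(0.92·5.67×10⁻⁸·1.970) + (286)⁴
    = 2.199×10⁹ + 6.691×10⁹ = 8.890×10⁹ K⁴.

T ≈ 307 K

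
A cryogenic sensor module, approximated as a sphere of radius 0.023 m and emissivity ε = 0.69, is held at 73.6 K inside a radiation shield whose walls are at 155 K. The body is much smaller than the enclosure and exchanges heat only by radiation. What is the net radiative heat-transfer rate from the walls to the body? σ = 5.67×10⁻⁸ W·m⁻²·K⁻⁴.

For a small grey body in a large enclosure: P_net = εσA(T_body⁴ − T_wall⁴).
A = 4πr² = 0.006648 m²; T_body⁴ − T_wall⁴ = 2.934×10⁷ − 5.772×10⁸ = -5.479×10⁸ K⁴.
|P_net| = 0.69·5.67×10⁻⁸·0.006648·5.479×10⁸.

P_net ≈ 0.142 W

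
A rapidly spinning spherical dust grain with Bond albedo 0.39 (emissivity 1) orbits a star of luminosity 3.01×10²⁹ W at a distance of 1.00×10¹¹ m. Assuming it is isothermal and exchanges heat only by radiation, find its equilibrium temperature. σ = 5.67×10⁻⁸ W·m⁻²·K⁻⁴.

First find the stellar flux at distance d: S = L/(4πd²) = 3.01×10²⁹/(4π·(1.00×10¹¹)²) = 2.395×10⁶ W/m².
For an isothermal sphere, absorbed (1−a)S·πr² = emitted σ·4πr²·T⁴, so T⁴ = (1−a)S/(4σ).
T⁴ = 0.610·2.395×10⁶/(4·5.67×10⁻⁸) = 6.442×10¹² K⁴.

T ≈ 1590 K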